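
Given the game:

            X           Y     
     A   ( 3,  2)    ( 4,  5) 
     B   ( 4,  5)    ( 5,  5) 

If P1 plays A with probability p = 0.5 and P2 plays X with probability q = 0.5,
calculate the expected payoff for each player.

E[P1] = 4.0, E[P2] = 4.25

Work:
E[P1] = p·q·π₁(A,X) + p·(1-q)·π₁(A,Y) + (1-p)·q·π₁(B,X) + (1-p)·(1-q)·π₁(B,Y)
= 0.5·0.5·3 + 0.5·0.5·4 + 0.5·0.5·4 + 0.5·0.5·5
= 4.0

E[P2] = 4.25 (similar calculation)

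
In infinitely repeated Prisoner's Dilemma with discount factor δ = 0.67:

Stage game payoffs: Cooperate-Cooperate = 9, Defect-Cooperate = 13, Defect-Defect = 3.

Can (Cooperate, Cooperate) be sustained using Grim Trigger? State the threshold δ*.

δ* = 0.4; since δ = 0.67 ≥ 0.4, cooperation can be sustained

Work:
For Grim Trigger:
Cooperate forever: 9/(1-δ)
Defect then punished: 13 + 3·δ/(1-δ)
Need: 9/(1-δ) ≥ 13 + 3·δ/(1-δ)
Solving: δ ≥ (T-R)/(T-P) = (13-9)/(13-3) = 0.4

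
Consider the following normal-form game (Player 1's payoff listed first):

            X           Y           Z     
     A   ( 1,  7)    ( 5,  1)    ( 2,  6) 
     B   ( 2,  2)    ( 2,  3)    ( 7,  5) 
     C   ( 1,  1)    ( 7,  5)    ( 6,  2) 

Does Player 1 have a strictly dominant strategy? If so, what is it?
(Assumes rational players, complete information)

No strictly dominant strategy exists for Player 1

Work:
A strategy strictly dominates another if it gives a strictly higher payoff against every opponent action. Compare each pair of P1's strategies column-by-column:
  A vs B: [1 vs 2, 5 vs 2, 2 vs 7] → A does not strictly dominate B (column X: 1 ≤ 2)
  A vs C: [1 vs 1, 5 vs 7, 2 vs 6] → A does not strictly dominate C (column X: 1 ≤ 1)
  B vs A: [2 vs 1, 2 vs 5, 7 vs 2] → B does not strictly dominate A (column Y: 2 ≤ 5)
  B vs C: [2 vs 1, 2 vs 7, 7 vs 6] → B does not strictly dominate C (column Y: 2 ≤ 7)
  C vs A: [1 vs 1, 7 vs 5, 6 vs 2] → C does not strictly dominate A (column X: 1 ≤ 1)
  C vs B: [1 vs 2, 7 vs 2, 6 vs 7] → C does not strictly dominate B (column X: 1 ≤ 2)
No single strategy strictly dominates all others → no strictly dominant strategy.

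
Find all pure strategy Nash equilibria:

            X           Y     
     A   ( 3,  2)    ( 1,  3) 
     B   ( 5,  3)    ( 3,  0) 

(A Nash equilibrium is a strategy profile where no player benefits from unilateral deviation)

Nash equilibrium: (B, X)

Work:
Best responses:
  P1 vs X: payoffs [3, 5] → best response B (payoff 5)
  P1 vs Y: payoffs [1, 3] → best response B (payoff 3)
  P2 vs A: payoffs [2, 3] → best response Y (payoff 3)
  P2 vs B: payoffs [3, 0] → best response X (payoff 3)
Mutual best responses: (B,X) → Nash equilibria.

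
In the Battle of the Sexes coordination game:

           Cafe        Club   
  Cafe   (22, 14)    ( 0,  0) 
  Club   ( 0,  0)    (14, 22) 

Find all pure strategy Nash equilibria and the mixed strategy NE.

Pure NE: (Cafe, Cafe) and (Club, Club); Mixed NE: p = 0.6111, q = 0.3889

Work:
Check pure NE:
(Cafe, Cafe): (22, 14) - no unilateral deviation beneficial
(Club, Club): (14, 22) - no unilateral deviation beneficial
Mixed NE: P1 plays Cafe with p = 0.6111, P2 plays Cafe with q = 0.3889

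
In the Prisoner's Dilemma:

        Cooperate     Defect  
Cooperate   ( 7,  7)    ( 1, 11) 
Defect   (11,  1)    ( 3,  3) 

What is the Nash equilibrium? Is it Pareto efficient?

(Defect, Defect) is NE; not Pareto efficient

Work:
Defect dominates Cooperate for both players:
If P2 cooperates: Defect (11) > Cooperate (7)
If P2 defects: Defect (3) > Cooperate (1)
NE: (Defect, Defect) with payoff (3, 3)
But (Cooperate, Cooperate) = (7, 7) Pareto dominates (3, 3)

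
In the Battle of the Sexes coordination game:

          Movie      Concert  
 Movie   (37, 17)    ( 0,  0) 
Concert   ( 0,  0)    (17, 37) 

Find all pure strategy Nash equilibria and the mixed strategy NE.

Pure NE: (Movie, Movie) and (Concert, Concert); Mixed NE: p = 0.6852, q = 0.3148

Work:
Check pure NE:
(Movie, Movie): (37, 17) - no unilateral deviation beneficial
(Concert, Concert): (17, 37) - no unilateral deviation beneficial
Mixed NE: P1 plays Movie with p = 0.6852, P2 plays Movie with q = 0.3148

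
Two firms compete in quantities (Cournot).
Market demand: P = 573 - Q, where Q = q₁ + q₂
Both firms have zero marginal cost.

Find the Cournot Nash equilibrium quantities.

q₁* = q₂* = 191.0; P* = 191.0

Work:
Profit: π_i = P·q_i = (a - q_i - q_j)·q_i
FOC: ∂π_i/∂q_i = a - 2q_i - q_j = 0
Reaction function: q_i = (573 - q_j)/2
Symmetry: q* = 573/3 = 191.0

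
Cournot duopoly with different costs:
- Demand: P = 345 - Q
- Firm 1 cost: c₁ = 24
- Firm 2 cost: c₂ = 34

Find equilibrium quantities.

q₁* = 110.33, q₂* = 100.33

Work:
Reaction: q₁ = (345 - 24 - q₂)/2
Reaction: q₂ = (345 - 34 - q₁)/2
Solve simultaneously:
q₁* = (345 - 2×24 + 34)/3 = 110.33
q₂* = (345 - 2×34 + 24)/3 = 100.33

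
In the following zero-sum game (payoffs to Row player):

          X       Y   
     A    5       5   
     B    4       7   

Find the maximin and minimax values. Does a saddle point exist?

Maximin = 5, Minimax = 5, Saddle: True

Work:
Row minimums: [5, 4] → maximin = 5
Column maximums: [5, 7] → minimax = 5
Saddle point exists! Game value = 5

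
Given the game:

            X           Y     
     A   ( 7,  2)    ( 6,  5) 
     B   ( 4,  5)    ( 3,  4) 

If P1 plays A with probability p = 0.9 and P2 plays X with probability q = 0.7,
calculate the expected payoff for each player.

E[P1] = 6.4, E[P2] = 3.08

Work:
E[P1] = p·q·π₁(A,X) + p·(1-q)·π₁(A,Y) + (1-p)·q·π₁(B,X) + (1-p)·(1-q)·π₁(B,Y)
= 0.9·0.7·7 + 0.9·0.3·6 + 0.1·0.7·4 + 0.1·0.3·3
= 6.4

E[P2] = 3.08 (similar calculation)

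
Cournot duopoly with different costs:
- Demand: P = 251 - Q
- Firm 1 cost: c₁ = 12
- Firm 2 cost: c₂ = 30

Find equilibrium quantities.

q₁* = 85.67, q₂* = 67.67

Work:
Reaction: q₁ = (251 - 12 - q₂)/2
Reaction: q₂ = (251 - 30 - q₁)/2
Solve simultaneously:
q₁* = (251 - 2×12 + 30)/3 = 85.67
q₂* = (251 - 2×30 + 12)/3 = 67.67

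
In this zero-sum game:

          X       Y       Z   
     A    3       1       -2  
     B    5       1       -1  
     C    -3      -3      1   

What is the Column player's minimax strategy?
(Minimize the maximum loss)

Column should play Y or Z (all achieve the minimum), value = 1

Work:
Column player minimizes Row's maximum payoff:
Column X: max payoff to Row = 5
Column Y: max payoff to Row = 1
Column Z: max payoff to Row = 1
Minimum is 1, achieved by columns Y, Z (tied).
Each of Y or Z is a minimax strategy.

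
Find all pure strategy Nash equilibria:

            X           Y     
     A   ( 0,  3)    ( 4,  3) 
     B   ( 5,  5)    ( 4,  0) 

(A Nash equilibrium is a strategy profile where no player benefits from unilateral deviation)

Nash equilibrium: (A, Y), (B, X)

Work:
Best responses:
  P1 vs X: payoffs [0, 5] → best response B (payoff 5)
  P1 vs Y: payoffs [4, 4] → best response A/B (payoff 4)
  P2 vs A: payoffs [3, 3] → best response X/Y (payoff 3)
  P2 vs B: payoffs [5, 0] → best response X (payoff 5)
Mutual best responses: (A,Y), (B,X) → Nash equilibria.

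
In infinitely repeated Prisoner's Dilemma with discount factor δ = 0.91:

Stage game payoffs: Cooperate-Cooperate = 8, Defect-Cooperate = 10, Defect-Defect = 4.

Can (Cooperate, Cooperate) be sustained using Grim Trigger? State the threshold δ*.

δ* = 0.3333; since δ = 0.91 ≥ 0.3333, cooperation can be sustained

Work:
For Grim Trigger:
Cooperate forever: 8/(1-δ)
Defect then punished: 10 + 4·δ/(1-δ)
Need: 8/(1-δ) ≥ 10 + 4·δ/(1-δ)
Solving: δ ≥ (T-R)/(T-P) = (10-8)/(10-4) = 0.3333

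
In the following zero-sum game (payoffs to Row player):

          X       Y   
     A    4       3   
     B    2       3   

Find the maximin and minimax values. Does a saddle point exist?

Maximin = 3, Minimax = 3, Saddle: True

Work:
Row minimums: [3, 2] → maximin = 3
Column maximums: [4, 3] → minimax = 3
Saddle point exists! Game value = 3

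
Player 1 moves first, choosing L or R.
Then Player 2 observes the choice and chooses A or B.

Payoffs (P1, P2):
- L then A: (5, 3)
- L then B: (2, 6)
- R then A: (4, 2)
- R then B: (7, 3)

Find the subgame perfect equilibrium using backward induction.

P1 plays R, P2 plays B after L and B after R; Payoff (7, 3)

Work:
Backward induction:
After L: P2 chooses B → P1 gets 2
After R: P2 chooses B → P1 gets 7
P1 chooses R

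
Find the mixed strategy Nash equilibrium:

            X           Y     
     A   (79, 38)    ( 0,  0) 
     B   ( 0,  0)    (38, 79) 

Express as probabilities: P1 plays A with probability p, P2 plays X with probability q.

p = 0.6752, q = 0.3248

Work:
Find probabilities that make opponent indifferent:
P2 chooses q to make P1 indifferent between A and B
P1 chooses p to make P2 indifferent between X and Y
Mixed NE: P1 plays (A: 0.6752, B: 0.3248), P2 plays (X: 0.3248, Y: 0.6752)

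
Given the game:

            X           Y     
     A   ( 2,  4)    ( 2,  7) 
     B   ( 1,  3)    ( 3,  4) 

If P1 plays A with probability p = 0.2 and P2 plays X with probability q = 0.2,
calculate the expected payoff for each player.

E[P1] = 2.48, E[P2] = 4.32

Work:
E[P1] = p·q·π₁(A,X) + p·(1-q)·π₁(A,Y) + (1-p)·q·π₁(B,X) + (1-p)·(1-q)·π₁(B,Y)
= 0.2·0.2·2 + 0.2·0.8·2 + 0.8·0.2·1 + 0.8·0.8·3
= 2.48

E[P2] = 4.32 (similar calculation)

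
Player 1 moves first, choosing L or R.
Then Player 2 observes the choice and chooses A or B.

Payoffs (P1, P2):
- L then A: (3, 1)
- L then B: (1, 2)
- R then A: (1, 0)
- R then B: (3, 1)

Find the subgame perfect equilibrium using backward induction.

P1 plays R, P2 plays B after L and B after R; Payoff (3, 1)

Work:
Backward induction:
After L: P2 chooses B → P1 gets 1
After R: P2 chooses B → P1 gets 3
P1 chooses R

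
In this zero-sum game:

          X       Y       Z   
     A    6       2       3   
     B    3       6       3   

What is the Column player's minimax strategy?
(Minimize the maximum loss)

Column should play Z, value = 3

Work:
Column player minimizes Row's maximum payoff:
Column X: max payoff to Row = 6
Column Y: max payoff to Row = 6
Column Z: max payoff to Row = 3
Minimum is 3, achieved by column Z.
Minimax strategy: Z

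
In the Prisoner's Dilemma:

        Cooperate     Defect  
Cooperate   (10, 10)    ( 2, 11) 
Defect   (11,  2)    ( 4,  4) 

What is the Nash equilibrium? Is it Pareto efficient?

(Defect, Defect) is NE; not Pareto efficient

Work:
Defect dominates Cooperate for both players:
If P2 cooperates: Defect (11) > Cooperate (10)
If P2 defects: Defect (4) > Cooperate (2)
NE: (Defect, Defect) with payoff (4, 4)
But (Cooperate, Cooperate) = (10, 10) Pareto dominates (4, 4)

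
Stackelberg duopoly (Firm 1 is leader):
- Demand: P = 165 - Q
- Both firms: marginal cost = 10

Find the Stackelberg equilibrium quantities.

q₁* (leader) = 77.5, q₂* (follower) = 38.75

Work:
Follower's reaction: q₂ = (a - c - q₁)/2
Leader substitutes: π₁ = q₁·(a - q₁ - (a-c-q₁)/2 - c)
FOC: q₁* = (165 - 10)/2 = 77.50
Then: q₂* = (165 - 10 - 77.5)/2 = 38.75
Leader has first-mover advantage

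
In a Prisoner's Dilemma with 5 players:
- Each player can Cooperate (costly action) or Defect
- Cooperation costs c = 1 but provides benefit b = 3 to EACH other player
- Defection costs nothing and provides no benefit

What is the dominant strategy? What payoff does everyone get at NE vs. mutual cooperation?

Dominant: Defect; NE payoff = 0; Coop payoff = 11

Work:
Defect dominates (saves cost c = 1, benefit to others is external)
NE: All defect → everyone gets 0
If all cooperate: each receives (4)×3 - 1 = 11
Social dilemma: 11 > 0 but NE gives 0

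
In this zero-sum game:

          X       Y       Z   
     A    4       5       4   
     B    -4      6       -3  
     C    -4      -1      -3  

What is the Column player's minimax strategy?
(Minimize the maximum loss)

Column should play X or Z (all achieve the minimum), value = 4

Work:
Column player minimizes Row's maximum payoff:
Column X: max payoff to Row = 4
Column Y: max payoff to Row = 6
Column Z: max payoff to Row = 4
Minimum is 4, achieved by columns X, Z (tied).
Each of X or Z is a minimax strategy.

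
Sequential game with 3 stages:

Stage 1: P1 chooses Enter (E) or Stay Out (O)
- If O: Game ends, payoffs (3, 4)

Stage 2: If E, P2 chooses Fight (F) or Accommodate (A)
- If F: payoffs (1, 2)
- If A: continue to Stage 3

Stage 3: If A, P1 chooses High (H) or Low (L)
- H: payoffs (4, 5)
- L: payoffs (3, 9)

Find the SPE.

SPE: (E, A, H); Outcome (4, 5)

Work:
Stage 3: P1 chooses H (4 vs 3)
Stage 2: P2: F->2, A->5 (anticipating H). Choose A
Stage 1: P1: O->3, E->4 (anticipating A, H). Choose E
SPE path: E -> A -> H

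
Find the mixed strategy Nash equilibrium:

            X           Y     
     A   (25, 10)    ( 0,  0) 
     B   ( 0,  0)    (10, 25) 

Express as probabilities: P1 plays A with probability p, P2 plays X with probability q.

p = 0.7143, q = 0.2857

Work:
Find probabilities that make opponent indifferent:
P2 chooses q to make P1 indifferent between A and B
P1 chooses p to make P2 indifferent between X and Y
Mixed NE: P1 plays (A: 0.7143, B: 0.2857), P2 plays (X: 0.2857, Y: 0.7143)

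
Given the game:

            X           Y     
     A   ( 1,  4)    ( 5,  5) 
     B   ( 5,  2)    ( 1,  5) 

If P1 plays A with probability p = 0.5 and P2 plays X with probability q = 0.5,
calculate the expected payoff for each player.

E[P1] = 3.0, E[P2] = 4.0

Work:
E[P1] = p·q·π₁(A,X) + p·(1-q)·π₁(A,Y) + (1-p)·q·π₁(B,X) + (1-p)·(1-q)·π₁(B,Y)
= 0.5·0.5·1 + 0.5·0.5·5 + 0.5·0.5·5 + 0.5·0.5·1
= 3.0

E[P2] = 4.0 (similar calculation)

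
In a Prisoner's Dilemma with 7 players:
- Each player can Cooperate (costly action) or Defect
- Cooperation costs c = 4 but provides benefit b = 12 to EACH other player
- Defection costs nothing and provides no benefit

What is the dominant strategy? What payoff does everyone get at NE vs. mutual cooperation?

Dominant: Defect; NE payoff = 0; Coop payoff = 68

Work:
Defect dominates (saves cost c = 4, benefit to others is external)
NE: All defect → everyone gets 0
If all cooperate: each receives (6)×12 - 4 = 68
Social dilemma: 68 > 0 but NE gives 0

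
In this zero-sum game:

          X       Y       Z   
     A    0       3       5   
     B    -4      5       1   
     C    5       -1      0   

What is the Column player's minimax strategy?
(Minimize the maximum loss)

Column should play X or Y or Z (all achieve the minimum), value = 5

Work:
Column player minimizes Row's maximum payoff:
Column X: max payoff to Row = 5
Column Y: max payoff to Row = 5
Column Z: max payoff to Row = 5
Minimum is 5, achieved by columns X, Y, Z (tied).
Each of X or Y or Z is a minimax strategy.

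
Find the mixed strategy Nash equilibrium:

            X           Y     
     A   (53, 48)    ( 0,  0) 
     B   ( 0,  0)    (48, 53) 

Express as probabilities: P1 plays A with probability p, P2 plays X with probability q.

p = 0.5248, q = 0.4752

Work:
Find probabilities that make opponent indifferent:
P2 chooses q to make P1 indifferent between A and B
P1 chooses p to make P2 indifferent between X and Y
Mixed NE: P1 plays (A: 0.5248, B: 0.4752), P2 plays (X: 0.4752, Y: 0.5248)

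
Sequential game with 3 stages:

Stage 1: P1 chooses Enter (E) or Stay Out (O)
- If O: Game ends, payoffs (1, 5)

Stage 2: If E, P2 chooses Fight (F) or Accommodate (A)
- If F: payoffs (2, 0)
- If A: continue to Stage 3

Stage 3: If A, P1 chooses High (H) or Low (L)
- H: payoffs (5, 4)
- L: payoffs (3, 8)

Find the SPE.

SPE: (E, A, H); Outcome (5, 4)

Work:
Stage 3: P1 chooses H (5 vs 3)
Stage 2: P2: F->0, A->4 (anticipating H). Choose A
Stage 1: P1: O->1, E->5 (anticipating A, H). Choose E
SPE path: E -> A -> H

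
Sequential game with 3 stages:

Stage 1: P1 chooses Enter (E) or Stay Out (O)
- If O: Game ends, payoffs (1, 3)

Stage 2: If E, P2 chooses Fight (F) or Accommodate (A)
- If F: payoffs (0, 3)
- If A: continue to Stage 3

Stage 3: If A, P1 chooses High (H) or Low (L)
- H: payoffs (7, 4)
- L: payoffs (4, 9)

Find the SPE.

SPE: (E, A, H); Outcome (7, 4)

Work:
Stage 3: P1 chooses H (7 vs 4)
Stage 2: P2: F->3, A->4 (anticipating H). Choose A
Stage 1: P1: O->1, E->7 (anticipating A, H). Choose E
SPE path: E -> A -> H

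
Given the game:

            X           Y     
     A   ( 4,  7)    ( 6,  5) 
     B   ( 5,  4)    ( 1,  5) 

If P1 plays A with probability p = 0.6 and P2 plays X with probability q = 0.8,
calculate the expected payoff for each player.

E[P1] = 4.32, E[P2] = 5.64

Work:
E[P1] = p·q·π₁(A,X) + p·(1-q)·π₁(A,Y) + (1-p)·q·π₁(B,X) + (1-p)·(1-q)·π₁(B,Y)
= 0.6·0.8·4 + 0.6·0.2·6 + 0.4·0.8·5 + 0.4·0.2·1
= 4.32

E[P2] = 5.64 (similar calculation)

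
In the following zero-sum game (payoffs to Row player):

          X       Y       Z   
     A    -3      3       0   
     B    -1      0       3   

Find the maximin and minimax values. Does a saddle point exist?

Maximin = -1, Minimax = -1, Saddle: True

Work:
Row minimums: [-3, -1] → maximin = -1
Column maximums: [-1, 3, 3] → minimax = -1
Saddle point exists! Game value = -1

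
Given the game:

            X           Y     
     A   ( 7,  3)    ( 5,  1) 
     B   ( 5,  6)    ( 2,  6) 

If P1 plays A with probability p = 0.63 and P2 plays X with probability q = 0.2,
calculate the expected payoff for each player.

E[P1] = 4.364, E[P2] = 3.102

Work:
E[P1] = p·q·π₁(A,X) + p·(1-q)·π₁(A,Y) + (1-p)·q·π₁(B,X) + (1-p)·(1-q)·π₁(B,Y)
= 0.63·0.2·7 + 0.63·0.8·5 + 0.37·0.2·5 + 0.37·0.8·2
= 4.364

E[P2] = 3.102 (similar calculation)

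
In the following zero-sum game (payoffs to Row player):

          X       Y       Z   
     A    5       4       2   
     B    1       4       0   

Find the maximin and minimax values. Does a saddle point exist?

Maximin = 2, Minimax = 2, Saddle: True

Work:
Row minimums: [2, 0] → maximin = 2
Column maximums: [5, 4, 2] → minimax = 2
Saddle point exists! Game value = 2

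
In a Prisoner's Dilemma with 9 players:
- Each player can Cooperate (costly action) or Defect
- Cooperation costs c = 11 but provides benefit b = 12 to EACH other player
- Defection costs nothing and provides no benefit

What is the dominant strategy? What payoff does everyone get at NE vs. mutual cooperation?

Dominant: Defect; NE payoff = 0; Coop payoff = 85

Work:
Defect dominates (saves cost c = 11, benefit to others is external)
NE: All defect → everyone gets 0
If all cooperate: each receives (8)×12 - 11 = 85
Social dilemma: 85 > 0 but NE gives 0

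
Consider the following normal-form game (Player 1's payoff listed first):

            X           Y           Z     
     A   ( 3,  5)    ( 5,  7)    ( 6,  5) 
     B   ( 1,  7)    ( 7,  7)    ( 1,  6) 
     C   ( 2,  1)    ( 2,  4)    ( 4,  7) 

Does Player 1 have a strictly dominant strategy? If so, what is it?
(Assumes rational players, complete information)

No strictly dominant strategy exists for Player 1

Work:
A strategy strictly dominates another if it gives a strictly higher payoff against every opponent action. Compare each pair of P1's strategies column-by-column:
  A vs B: [3 vs 1, 5 vs 7, 6 vs 1] → A does not strictly dominate B (column Y: 5 ≤ 7)
  A vs C: [3 vs 2, 5 vs 2, 6 vs 4] → A strictly dominates C
  B vs A: [1 vs 3, 7 vs 5, 1 vs 6] → B does not strictly dominate A (column X: 1 ≤ 3)
  B vs C: [1 vs 2, 7 vs 2, 1 vs 4] → B does not strictly dominate C (column X: 1 ≤ 2)
  C vs A: [2 vs 3, 2 vs 5, 4 vs 6] → C does not strictly dominate A (column X: 2 ≤ 3)
  C vs B: [2 vs 1, 2 vs 7, 4 vs 1] → C does not strictly dominate B (column Y: 2 ≤ 7)
No single strategy strictly dominates all others → no strictly dominant strategy.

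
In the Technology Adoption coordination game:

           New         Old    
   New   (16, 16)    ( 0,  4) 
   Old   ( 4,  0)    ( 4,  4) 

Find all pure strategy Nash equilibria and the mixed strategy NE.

Pure NE: (New, New) and (Old, Old); Mixed NE: p = 0.25, q = 0.25

Work:
Check pure NE:
(New, New): (16, 16) - no unilateral deviation beneficial
(Old, Old): (4, 4) - no unilateral deviation beneficial
Mixed NE: P1 plays New with p = 0.25, P2 plays New with q = 0.25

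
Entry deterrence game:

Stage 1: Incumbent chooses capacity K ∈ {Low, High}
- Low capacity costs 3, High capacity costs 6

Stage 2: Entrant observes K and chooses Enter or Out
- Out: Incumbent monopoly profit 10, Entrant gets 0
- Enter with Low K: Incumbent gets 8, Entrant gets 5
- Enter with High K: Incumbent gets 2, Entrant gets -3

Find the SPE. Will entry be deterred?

SPE: (Low, Enter|Low, Out|High); Entry not deterred. Incumbent net profit = 5, Entrant gets 5

Work:
After Low K: Entrant enters (5 > 0)
After High K: Entrant stays out (-3 < 0)
Incumbent: Low → 8−3=5, High → 10−6=4
Incumbent chooses Low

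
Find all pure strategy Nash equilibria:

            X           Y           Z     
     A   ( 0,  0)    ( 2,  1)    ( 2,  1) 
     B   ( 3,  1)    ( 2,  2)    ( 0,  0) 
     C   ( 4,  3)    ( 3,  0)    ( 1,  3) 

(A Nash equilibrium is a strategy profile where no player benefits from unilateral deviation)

Nash equilibrium: (A, Z), (C, X)

Work:
Best responses:
  P1 vs X: payoffs [0, 3, 4] → best response C (payoff 4)
  P1 vs Y: payoffs [2, 2, 3] → best response C (payoff 3)
  P1 vs Z: payoffs [2, 0, 1] → best response A (payoff 2)
  P2 vs A: payoffs [0, 1, 1] → best response Y/Z (payoff 1)
  P2 vs B: payoffs [1, 2, 0] → best response Y (payoff 2)
  P2 vs C: payoffs [3, 0, 3] → best response X/Z (payoff 3)
Mutual best responses: (A,Z), (C,X) → Nash equilibria.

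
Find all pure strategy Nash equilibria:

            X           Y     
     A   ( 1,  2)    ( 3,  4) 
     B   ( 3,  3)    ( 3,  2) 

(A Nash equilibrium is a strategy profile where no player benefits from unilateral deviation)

Nash equilibrium: (A, Y), (B, X)

Work:
Best responses:
  P1 vs X: payoffs [1, 3] → best response B (payoff 3)
  P1 vs Y: payoffs [3, 3] → best response A/B (payoff 3)
  P2 vs A: payoffs [2, 4] → best response Y (payoff 4)
  P2 vs B: payoffs [3, 2] → best response X (payoff 3)
Mutual best responses: (A,Y), (B,X) → Nash equilibria.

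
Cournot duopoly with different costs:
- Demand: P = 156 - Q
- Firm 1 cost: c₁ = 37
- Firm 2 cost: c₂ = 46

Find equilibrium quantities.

q₁* = 42.67, q₂* = 33.67

Work:
Reaction: q₁ = (156 - 37 - q₂)/2
Reaction: q₂ = (156 - 46 - q₁)/2
Solve simultaneously:
q₁* = (156 - 2×37 + 46)/3 = 42.67
q₂* = (156 - 2×46 + 37)/3 = 33.67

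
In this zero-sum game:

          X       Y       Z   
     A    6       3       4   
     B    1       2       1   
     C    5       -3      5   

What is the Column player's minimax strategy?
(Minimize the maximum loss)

Column should play Y, value = 3

Work:
Column player minimizes Row's maximum payoff:
Column X: max payoff to Row = 6
Column Y: max payoff to Row = 3
Column Z: max payoff to Row = 5
Minimum is 3, achieved by column Y.
Minimax strategy: Y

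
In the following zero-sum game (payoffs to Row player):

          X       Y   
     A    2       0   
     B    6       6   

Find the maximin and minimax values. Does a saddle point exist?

Maximin = 6, Minimax = 6, Saddle: True

Work:
Row minimums: [0, 6] → maximin = 6
Column maximums: [6, 6] → minimax = 6
Saddle point exists! Game value = 6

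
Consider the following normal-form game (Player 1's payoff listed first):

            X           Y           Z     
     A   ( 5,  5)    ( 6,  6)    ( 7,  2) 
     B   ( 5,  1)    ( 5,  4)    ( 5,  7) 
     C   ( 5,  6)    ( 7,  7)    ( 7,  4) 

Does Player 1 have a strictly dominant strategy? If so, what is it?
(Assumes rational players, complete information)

No strictly dominant strategy exists for Player 1

Work:
A strategy strictly dominates another if it gives a strictly higher payoff against every opponent action. Compare each pair of P1's strategies column-by-column:
  A vs B: [5 vs 5, 6 vs 5, 7 vs 5] → A does not strictly dominate B (column X: 5 ≤ 5)
  A vs C: [5 vs 5, 6 vs 7, 7 vs 7] → A does not strictly dominate C (column X: 5 ≤ 5)
  B vs A: [5 vs 5, 5 vs 6, 5 vs 7] → B does not strictly dominate A (column X: 5 ≤ 5)
  B vs C: [5 vs 5, 5 vs 7, 5 vs 7] → B does not strictly dominate C (column X: 5 ≤ 5)
  C vs A: [5 vs 5, 7 vs 6, 7 vs 7] → C does not strictly dominate A (column X: 5 ≤ 5)
  C vs B: [5 vs 5, 7 vs 5, 7 vs 5] → C does not strictly dominate B (column X: 5 ≤ 5)
No single strategy strictly dominates all others → no strictly dominant strategy.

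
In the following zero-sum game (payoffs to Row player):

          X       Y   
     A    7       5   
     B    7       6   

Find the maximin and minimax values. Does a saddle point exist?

Maximin = 6, Minimax = 6, Saddle: True

Work:
Row minimums: [5, 6] → maximin = 6
Column maximums: [7, 6] → minimax = 6
Saddle point exists! Game value = 6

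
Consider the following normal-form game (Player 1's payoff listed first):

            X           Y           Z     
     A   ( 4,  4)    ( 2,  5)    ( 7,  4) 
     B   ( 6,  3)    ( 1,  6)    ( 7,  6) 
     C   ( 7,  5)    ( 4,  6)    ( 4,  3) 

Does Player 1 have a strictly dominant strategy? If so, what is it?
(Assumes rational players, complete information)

No strictly dominant strategy exists for Player 1

Work:
A strategy strictly dominates another if it gives a strictly higher payoff against every opponent action. Compare each pair of P1's strategies column-by-column:
  A vs B: [4 vs 6, 2 vs 1, 7 vs 7] → A does not strictly dominate B (column X: 4 ≤ 6)
  A vs C: [4 vs 7, 2 vs 4, 7 vs 4] → A does not strictly dominate C (column X: 4 ≤ 7)
  B vs A: [6 vs 4, 1 vs 2, 7 vs 7] → B does not strictly dominate A (column Y: 1 ≤ 2)
  B vs C: [6 vs 7, 1 vs 4, 7 vs 4] → B does not strictly dominate C (column X: 6 ≤ 7)
  C vs A: [7 vs 4, 4 vs 2, 4 vs 7] → C does not strictly dominate A (column Z: 4 ≤ 7)
  C vs B: [7 vs 6, 4 vs 1, 4 vs 7] → C does not strictly dominate B (column Z: 4 ≤ 7)
No single strategy strictly dominates all others → no strictly dominant strategy.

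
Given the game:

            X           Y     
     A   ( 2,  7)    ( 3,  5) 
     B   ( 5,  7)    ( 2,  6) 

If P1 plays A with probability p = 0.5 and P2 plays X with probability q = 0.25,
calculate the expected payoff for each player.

E[P1] = 2.75, E[P2] = 5.875

Work:
E[P1] = p·q·π₁(A,X) + p·(1-q)·π₁(A,Y) + (1-p)·q·π₁(B,X) + (1-p)·(1-q)·π₁(B,Y)
= 0.5·0.25·2 + 0.5·0.75·3 + 0.5·0.25·5 + 0.5·0.75·2
= 2.75

E[P2] = 5.875 (similar calculation)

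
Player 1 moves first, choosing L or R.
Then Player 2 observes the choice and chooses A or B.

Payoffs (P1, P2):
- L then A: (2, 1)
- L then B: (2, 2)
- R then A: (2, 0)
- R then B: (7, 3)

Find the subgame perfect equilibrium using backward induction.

P1 plays R, P2 plays B after L and B after R; Payoff (7, 3)

Work:
Backward induction:
After L: P2 chooses B → P1 gets 2
After R: P2 chooses B → P1 gets 7
P1 chooses R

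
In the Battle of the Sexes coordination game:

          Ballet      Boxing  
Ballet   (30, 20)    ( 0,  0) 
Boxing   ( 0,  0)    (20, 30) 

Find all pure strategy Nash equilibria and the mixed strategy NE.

Pure NE: (Ballet, Ballet) and (Boxing, Boxing); Mixed NE: p = 0.6, q = 0.4

Work:
Check pure NE:
(Ballet, Ballet): (30, 20) - no unilateral deviation beneficial
(Boxing, Boxing): (20, 30) - no unilateral deviation beneficial
Mixed NE: P1 plays Ballet with p = 0.6, P2 plays Ballet with q = 0.4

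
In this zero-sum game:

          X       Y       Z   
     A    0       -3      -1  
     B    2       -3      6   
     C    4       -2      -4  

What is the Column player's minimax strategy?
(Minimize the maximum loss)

Column should play Y, value = -2

Work:
Column player minimizes Row's maximum payoff:
Column X: max payoff to Row = 4
Column Y: max payoff to Row = -2
Column Z: max payoff to Row = 6
Minimum is -2, achieved by column Y.
Minimax strategy: Y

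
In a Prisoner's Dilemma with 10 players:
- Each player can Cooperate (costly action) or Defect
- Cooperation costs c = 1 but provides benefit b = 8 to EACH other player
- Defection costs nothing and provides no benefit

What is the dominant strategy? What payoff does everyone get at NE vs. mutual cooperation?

Dominant: Defect; NE payoff = 0; Coop payoff = 71

Work:
Defect dominates (saves cost c = 1, benefit to others is external)
NE: All defect → everyone gets 0
If all cooperate: each receives (9)×8 - 1 = 71
Social dilemma: 71 > 0 but NE gives 0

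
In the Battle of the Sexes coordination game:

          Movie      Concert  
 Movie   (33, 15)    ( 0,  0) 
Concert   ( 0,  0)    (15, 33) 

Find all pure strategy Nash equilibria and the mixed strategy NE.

Pure NE: (Movie, Movie) and (Concert, Concert); Mixed NE: p = 0.6875, q = 0.3125

Work:
Check pure NE:
(Movie, Movie): (33, 15) - no unilateral deviation beneficial
(Concert, Concert): (15, 33) - no unilateral deviation beneficial
Mixed NE: P1 plays Movie with p = 0.6875, P2 plays Movie with q = 0.3125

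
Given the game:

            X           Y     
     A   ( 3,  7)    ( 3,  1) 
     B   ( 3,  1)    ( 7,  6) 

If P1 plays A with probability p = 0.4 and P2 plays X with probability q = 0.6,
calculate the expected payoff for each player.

E[P1] = 3.96, E[P2] = 3.64

Work:
E[P1] = p·q·π₁(A,X) + p·(1-q)·π₁(A,Y) + (1-p)·q·π₁(B,X) + (1-p)·(1-q)·π₁(B,Y)
= 0.4·0.6·3 + 0.4·0.4·3 + 0.6·0.6·3 + 0.6·0.4·7
= 3.96

E[P2] = 3.64 (similar calculation)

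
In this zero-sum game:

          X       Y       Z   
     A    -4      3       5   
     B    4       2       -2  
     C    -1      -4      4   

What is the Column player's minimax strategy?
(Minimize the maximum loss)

Column should play Y, value = 3

Work:
Column player minimizes Row's maximum payoff:
Column X: max payoff to Row = 4
Column Y: max payoff to Row = 3
Column Z: max payoff to Row = 5
Minimum is 3, achieved by column Y.
Minimax strategy: Y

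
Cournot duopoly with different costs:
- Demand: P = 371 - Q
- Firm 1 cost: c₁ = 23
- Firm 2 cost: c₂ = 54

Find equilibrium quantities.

q₁* = 126.33, q₂* = 95.33

Work:
Reaction: q₁ = (371 - 23 - q₂)/2
Reaction: q₂ = (371 - 54 - q₁)/2
Solve simultaneously:
q₁* = (371 - 2×23 + 54)/3 = 126.33
q₂* = (371 - 2×54 + 23)/3 = 95.33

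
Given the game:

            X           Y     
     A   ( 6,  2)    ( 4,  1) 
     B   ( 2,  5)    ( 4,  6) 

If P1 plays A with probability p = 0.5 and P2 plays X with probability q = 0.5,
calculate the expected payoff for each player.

E[P1] = 4.0, E[P2] = 3.5

Work:
E[P1] = p·q·π₁(A,X) + p·(1-q)·π₁(A,Y) + (1-p)·q·π₁(B,X) + (1-p)·(1-q)·π₁(B,Y)
= 0.5·0.5·6 + 0.5·0.5·4 + 0.5·0.5·2 + 0.5·0.5·4
= 4.0

E[P2] = 3.5 (similar calculation)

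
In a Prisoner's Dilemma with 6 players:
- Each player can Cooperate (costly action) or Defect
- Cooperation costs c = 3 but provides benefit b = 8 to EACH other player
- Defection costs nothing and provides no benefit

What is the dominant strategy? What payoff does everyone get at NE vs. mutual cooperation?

Dominant: Defect; NE payoff = 0; Coop payoff = 37

Work:
Defect dominates (saves cost c = 3, benefit to others is external)
NE: All defect → everyone gets 0
If all cooperate: each receives (5)×8 - 3 = 37
Social dilemma: 37 > 0 but NE gives 0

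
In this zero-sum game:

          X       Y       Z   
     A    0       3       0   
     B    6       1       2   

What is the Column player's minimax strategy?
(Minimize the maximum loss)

Column should play Z, value = 2

Work:
Column player minimizes Row's maximum payoff:
Column X: max payoff to Row = 6
Column Y: max payoff to Row = 3
Column Z: max payoff to Row = 2
Minimum is 2, achieved by column Z.
Minimax strategy: Z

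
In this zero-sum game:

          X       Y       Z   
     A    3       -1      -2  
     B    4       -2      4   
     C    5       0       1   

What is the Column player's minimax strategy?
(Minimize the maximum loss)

Column should play Y, value = 0

Work:
Column player minimizes Row's maximum payoff:
Column X: max payoff to Row = 5
Column Y: max payoff to Row = 0
Column Z: max payoff to Row = 4
Minimum is 0, achieved by column Y.
Minimax strategy: Y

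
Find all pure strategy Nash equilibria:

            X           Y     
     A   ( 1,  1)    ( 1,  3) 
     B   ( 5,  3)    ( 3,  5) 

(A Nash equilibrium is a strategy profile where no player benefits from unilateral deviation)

Nash equilibrium: (B, Y)

Work:
Best responses:
  P1 vs X: payoffs [1, 5] → best response B (payoff 5)
  P1 vs Y: payoffs [1, 3] → best response B (payoff 3)
  P2 vs A: payoffs [1, 3] → best response Y (payoff 3)
  P2 vs B: payoffs [3, 5] → best response Y (payoff 5)
Mutual best responses: (B,Y) → Nash equilibria.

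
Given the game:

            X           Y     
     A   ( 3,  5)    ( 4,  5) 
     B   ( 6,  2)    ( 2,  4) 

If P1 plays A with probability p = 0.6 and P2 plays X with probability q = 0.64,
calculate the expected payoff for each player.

E[P1] = 3.84, E[P2] = 4.088

Work:
E[P1] = p·q·π₁(A,X) + p·(1-q)·π₁(A,Y) + (1-p)·q·π₁(B,X) + (1-p)·(1-q)·π₁(B,Y)
= 0.6·0.64·3 + 0.6·0.36·4 + 0.4·0.64·6 + 0.4·0.36·2
= 3.84

E[P2] = 4.088 (similar calculation)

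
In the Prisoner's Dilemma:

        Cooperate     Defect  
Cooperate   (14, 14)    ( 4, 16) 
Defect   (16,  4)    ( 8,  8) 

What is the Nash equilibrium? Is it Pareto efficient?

(Defect, Defect) is NE; not Pareto efficient

Work:
Defect dominates Cooperate for both players:
If P2 cooperates: Defect (16) > Cooperate (14)
If P2 defects: Defect (8) > Cooperate (4)
NE: (Defect, Defect) with payoff (8, 8)
But (Cooperate, Cooperate) = (14, 14) Pareto dominates (8, 8)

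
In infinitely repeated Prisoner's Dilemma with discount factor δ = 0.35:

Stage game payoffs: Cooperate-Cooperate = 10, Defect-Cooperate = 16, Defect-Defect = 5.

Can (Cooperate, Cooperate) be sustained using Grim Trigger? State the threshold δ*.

δ* = 0.5455; since δ = 0.35 < 0.5455, cooperation cannot be sustained

Work:
For Grim Trigger:
Cooperate forever: 10/(1-δ)
Defect then punished: 16 + 5·δ/(1-δ)
Need: 10/(1-δ) ≥ 16 + 5·δ/(1-δ)
Solving: δ ≥ (T-R)/(T-P) = (16-10)/(16-5) = 0.5455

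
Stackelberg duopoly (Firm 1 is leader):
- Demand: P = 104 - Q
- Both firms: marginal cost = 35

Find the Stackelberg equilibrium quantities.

q₁* (leader) = 34.5, q₂* (follower) = 17.25

Work:
Follower's reaction: q₂ = (a - c - q₁)/2
Leader substitutes: π₁ = q₁·(a - q₁ - (a-c-q₁)/2 - c)
FOC: q₁* = (104 - 35)/2 = 34.50
Then: q₂* = (104 - 35 - 34.5)/2 = 17.25
Leader has first-mover advantage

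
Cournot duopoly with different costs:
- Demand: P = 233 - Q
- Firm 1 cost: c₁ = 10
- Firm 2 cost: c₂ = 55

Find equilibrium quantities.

q₁* = 89.33, q₂* = 44.33

Work:
Reaction: q₁ = (233 - 10 - q₂)/2
Reaction: q₂ = (233 - 55 - q₁)/2
Solve simultaneously:
q₁* = (233 - 2×10 + 55)/3 = 89.33
q₂* = (233 - 2×55 + 10)/3 = 44.33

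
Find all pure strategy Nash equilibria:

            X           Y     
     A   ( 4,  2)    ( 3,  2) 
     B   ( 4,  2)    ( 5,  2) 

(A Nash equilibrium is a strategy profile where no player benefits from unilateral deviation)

Nash equilibrium: (A, X), (B, X), (B, Y)

Work:
Best responses:
  P1 vs X: payoffs [4, 4] → best response A/B (payoff 4)
  P1 vs Y: payoffs [3, 5] → best response B (payoff 5)
  P2 vs A: payoffs [2, 2] → best response X/Y (payoff 2)
  P2 vs B: payoffs [2, 2] → best response X/Y (payoff 2)
Mutual best responses: (A,X), (B,X), (B,Y) → Nash equilibria.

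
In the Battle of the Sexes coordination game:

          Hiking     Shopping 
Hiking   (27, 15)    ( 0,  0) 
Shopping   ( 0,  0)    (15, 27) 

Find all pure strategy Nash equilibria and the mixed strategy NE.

Pure NE: (Hiking, Hiking) and (Shopping, Shopping); Mixed NE: p = 0.6429, q = 0.3571

Work:
Check pure NE:
(Hiking, Hiking): (27, 15) - no unilateral deviation beneficial
(Shopping, Shopping): (15, 27) - no unilateral deviation beneficial
Mixed NE: P1 plays Hiking with p = 0.6429, P2 plays Hiking with q = 0.3571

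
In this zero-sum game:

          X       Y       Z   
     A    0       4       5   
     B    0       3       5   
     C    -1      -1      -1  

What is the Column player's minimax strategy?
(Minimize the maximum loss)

Column should play X, value = 0

Work:
Column player minimizes Row's maximum payoff:
Column X: max payoff to Row = 0
Column Y: max payoff to Row = 4
Column Z: max payoff to Row = 5
Minimum is 0, achieved by column X.
Minimax strategy: X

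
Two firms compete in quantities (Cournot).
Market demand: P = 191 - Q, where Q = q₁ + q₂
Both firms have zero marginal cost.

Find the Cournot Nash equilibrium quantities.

q₁* = q₂* = 63.67; P* = 63.67

Work:
Profit: π_i = P·q_i = (a - q_i - q_j)·q_i
FOC: ∂π_i/∂q_i = a - 2q_i - q_j = 0
Reaction function: q_i = (191 - q_j)/2
Symmetry: q* = 191/3 = 63.67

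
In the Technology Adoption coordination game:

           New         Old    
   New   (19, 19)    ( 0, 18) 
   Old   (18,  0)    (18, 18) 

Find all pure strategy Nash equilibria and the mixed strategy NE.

Pure NE: (New, New) and (Old, Old); Mixed NE: p = 0.9474, q = 0.9474

Work:
Check pure NE:
(New, New): (19, 19) - no unilateral deviation beneficial
(Old, Old): (18, 18) - no unilateral deviation beneficial
Mixed NE: P1 plays New with p = 0.9474, P2 plays New with q = 0.9474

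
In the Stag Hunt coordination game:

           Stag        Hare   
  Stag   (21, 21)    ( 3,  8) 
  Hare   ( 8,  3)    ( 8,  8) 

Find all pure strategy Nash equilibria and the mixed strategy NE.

Pure NE: (Stag, Stag) and (Hare, Hare); Mixed NE: p = 0.2778, q = 0.2778

Work:
Check pure NE:
(Stag, Stag): (21, 21) - no unilateral deviation beneficial
(Hare, Hare): (8, 8) - no unilateral deviation beneficial
Mixed NE: P1 plays Stag with p = 0.2778, P2 plays Stag with q = 0.2778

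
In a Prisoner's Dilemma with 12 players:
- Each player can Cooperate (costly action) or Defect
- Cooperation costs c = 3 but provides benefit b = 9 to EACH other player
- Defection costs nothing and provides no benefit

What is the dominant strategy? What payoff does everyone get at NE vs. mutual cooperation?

Dominant: Defect; NE payoff = 0; Coop payoff = 96

Work:
Defect dominates (saves cost c = 3, benefit to others is external)
NE: All defect → everyone gets 0
If all cooperate: each receives (11)×9 - 3 = 96
Social dilemma: 96 > 0 but NE gives 0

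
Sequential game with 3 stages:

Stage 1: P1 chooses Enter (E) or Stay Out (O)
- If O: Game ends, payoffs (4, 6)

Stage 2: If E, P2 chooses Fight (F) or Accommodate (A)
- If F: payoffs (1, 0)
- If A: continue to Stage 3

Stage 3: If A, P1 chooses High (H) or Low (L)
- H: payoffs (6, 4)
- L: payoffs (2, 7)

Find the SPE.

SPE: (E, A, H); Outcome (6, 4)

Work:
Stage 3: P1 chooses H (6 vs 2)
Stage 2: P2: F->0, A->4 (anticipating H). Choose A
Stage 1: P1: O->4, E->6 (anticipating A, H). Choose E
SPE path: E -> A -> H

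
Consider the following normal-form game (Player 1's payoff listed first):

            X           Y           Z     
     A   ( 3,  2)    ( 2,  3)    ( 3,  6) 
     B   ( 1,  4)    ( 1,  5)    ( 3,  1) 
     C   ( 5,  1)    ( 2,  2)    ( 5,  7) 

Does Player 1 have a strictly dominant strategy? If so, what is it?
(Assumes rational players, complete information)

No strictly dominant strategy exists for Player 1

Work:
A strategy strictly dominates another if it gives a strictly higher payoff against every opponent action. Compare each pair of P1's strategies column-by-column:
  A vs B: [3 vs 1, 2 vs 1, 3 vs 3] → A does not strictly dominate B (column Z: 3 ≤ 3)
  A vs C: [3 vs 5, 2 vs 2, 3 vs 5] → A does not strictly dominate C (column X: 3 ≤ 5)
  B vs A: [1 vs 3, 1 vs 2, 3 vs 3] → B does not strictly dominate A (column X: 1 ≤ 3)
  B vs C: [1 vs 5, 1 vs 2, 3 vs 5] → B does not strictly dominate C (column X: 1 ≤ 5)
  C vs A: [5 vs 3, 2 vs 2, 5 vs 3] → C does not strictly dominate A (column Y: 2 ≤ 2)
  C vs B: [5 vs 1, 2 vs 1, 5 vs 3] → C strictly dominates B
No single strategy strictly dominates all others → no strictly dominant strategy.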